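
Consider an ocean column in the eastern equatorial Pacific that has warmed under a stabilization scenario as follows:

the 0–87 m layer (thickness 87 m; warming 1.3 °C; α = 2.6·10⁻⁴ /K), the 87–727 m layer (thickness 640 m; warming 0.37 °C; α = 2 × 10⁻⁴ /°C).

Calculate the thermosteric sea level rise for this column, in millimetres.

76.8 mm of thermosteric rise

Layer 1: 2.6×10⁻⁴ × 1.3 × 87 = 0.029406 m
Layer 2: 640 × 0.37 × 2×10⁻⁴ = 0.04736 m
Δh = 0.029406 + 0.04736 = 0.076766 m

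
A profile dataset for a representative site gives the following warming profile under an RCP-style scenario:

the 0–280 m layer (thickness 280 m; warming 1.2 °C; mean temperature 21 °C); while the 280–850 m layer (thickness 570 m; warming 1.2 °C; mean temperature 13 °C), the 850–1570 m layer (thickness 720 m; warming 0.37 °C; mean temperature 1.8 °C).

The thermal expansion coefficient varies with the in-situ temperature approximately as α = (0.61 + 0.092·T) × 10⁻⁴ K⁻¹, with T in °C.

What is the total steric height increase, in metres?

Δh ≈ 0.230 m

Layer 1: α = (0.61 + 0.092×21)×10⁻⁴ = 2.542×10⁻⁴ K⁻¹
Layer 2: α = (0.61 + 0.092×13)×10⁻⁴ = 1.806×10⁻⁴ K⁻¹
Layer 3: α = (0.61 + 0.092×1.8)×10⁻⁴ = 0.7756×10⁻⁴ K⁻¹
1.2 × 280 × 2.542×10⁻⁴ = 0.0854112 m
280–850 m: 1.806×10⁻⁴ × 1.2 × 570 = 0.1235304 m
Layer 3: 0.7756×10⁻⁴ × 0.37 × 720 = 0.020661984 m
Δh = 0.0854112 + 0.1235304 + 0.020661984 = 0.229603584 m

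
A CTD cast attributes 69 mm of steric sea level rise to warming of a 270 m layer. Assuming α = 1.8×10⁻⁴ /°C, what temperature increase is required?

about 1.4 K

ΔT = Δh/(αH) = 0.069 / (1.8×10⁻⁴ × 270) ≈ 1.420 K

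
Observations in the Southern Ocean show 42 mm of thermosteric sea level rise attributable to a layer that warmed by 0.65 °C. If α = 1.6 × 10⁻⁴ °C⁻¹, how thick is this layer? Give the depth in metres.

H = Δh/(αΔT) = 0.042 / (1.6×10⁻⁴ × 0.65) ≈ 403.8 m

404 m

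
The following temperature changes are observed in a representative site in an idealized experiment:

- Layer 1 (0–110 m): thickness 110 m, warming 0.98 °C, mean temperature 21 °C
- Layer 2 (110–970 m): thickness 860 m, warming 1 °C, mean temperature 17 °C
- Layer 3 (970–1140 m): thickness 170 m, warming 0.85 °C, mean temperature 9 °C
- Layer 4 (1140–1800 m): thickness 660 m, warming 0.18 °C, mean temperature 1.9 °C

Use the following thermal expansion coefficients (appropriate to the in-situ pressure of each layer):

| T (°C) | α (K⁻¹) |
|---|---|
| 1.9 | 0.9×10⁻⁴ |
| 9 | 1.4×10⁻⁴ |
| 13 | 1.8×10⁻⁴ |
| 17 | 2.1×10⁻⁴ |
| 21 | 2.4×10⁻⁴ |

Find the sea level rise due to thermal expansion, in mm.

Δh = 237 mm

Layer 1 at 21 °C → α = 2.4×10⁻⁴ K⁻¹
Layer 2 at 17 °C → α = 2.1×10⁻⁴ K⁻¹
Layer 3 at 9 °C → α = 1.4×10⁻⁴ K⁻¹
Layer 4 at 1.9 °C → α = 0.9×10⁻⁴ K⁻¹
2.4×10⁻⁴ × 0.98 × 110 = 0.025872 m
110–970 m: 860 × 2.1×10⁻⁴ × 1 = 0.18060 m
Layer 3: 170 × 0.85 × 1.4×10⁻⁴ = 0.02023 m
1140–1800 m: 0.9×10⁻⁴ × 660 × 0.18 = 0.010692 m
Δh = 0.025872 + 0.18060 + 0.02023 + 0.010692 = 0.237394 m ≈ 237 mm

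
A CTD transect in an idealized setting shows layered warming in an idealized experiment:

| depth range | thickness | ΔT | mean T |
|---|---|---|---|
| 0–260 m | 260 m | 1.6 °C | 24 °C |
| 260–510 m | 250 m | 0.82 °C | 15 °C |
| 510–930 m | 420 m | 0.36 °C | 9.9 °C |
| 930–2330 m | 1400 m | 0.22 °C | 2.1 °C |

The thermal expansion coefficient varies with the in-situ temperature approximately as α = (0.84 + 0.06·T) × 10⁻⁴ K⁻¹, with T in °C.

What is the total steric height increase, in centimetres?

Layer 1: α = (0.84 + 0.06×24)×10⁻⁴ = 2.28×10⁻⁴ K⁻¹
Layer 2: α = (0.84 + 0.06×15)×10⁻⁴ = 1.74×10⁻⁴ K⁻¹
Layer 3: α = (0.84 + 0.06×9.9)×10⁻⁴ = 1.434×10⁻⁴ K⁻¹
Layer 4: α = (0.84 + 0.06×2.1)×10⁻⁴ = 0.966×10⁻⁴ K⁻¹
Layer 1: 260 × 1.6 × 2.28×10⁻⁴ = 0.094848 m
250 × 1.74×10⁻⁴ × 0.82 = 0.03567 m
510–930 m: 1.434×10⁻⁴ × 0.36 × 420 = 0.02168208 m
Layer 4: 0.966×10⁻⁴ × 0.22 × 1400 = 0.0297528 m
Δh = 0.094848 + 0.03567 + 0.02168208 + 0.0297528 = 0.18195288 m

about 18.2 cm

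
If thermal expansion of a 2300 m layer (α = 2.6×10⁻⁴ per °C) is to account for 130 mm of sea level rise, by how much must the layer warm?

ΔT = Δh/(αH) = 0.13 / (2.6×10⁻⁴ × 2300) ≈ 0.2174 K

ΔT ≈ 0.217 K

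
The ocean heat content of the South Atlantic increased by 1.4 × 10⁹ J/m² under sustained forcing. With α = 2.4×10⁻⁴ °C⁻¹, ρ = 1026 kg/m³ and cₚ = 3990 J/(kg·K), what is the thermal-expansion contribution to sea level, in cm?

Δh ≈ 8.2 cm

Δh = αQ/(ρcₚ) = 2.4×10⁻⁴ × 1.4×10⁹ / (1026 × 3990) ≈ 0.082077 m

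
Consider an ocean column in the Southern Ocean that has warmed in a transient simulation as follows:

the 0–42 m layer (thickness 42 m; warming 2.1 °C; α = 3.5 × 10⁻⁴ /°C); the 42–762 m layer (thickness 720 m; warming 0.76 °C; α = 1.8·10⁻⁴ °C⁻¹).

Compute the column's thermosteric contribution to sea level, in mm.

0–42 m: 2.1 × 42 × 3.5×10⁻⁴ = 0.03087 m
Layer 2: 720 × 1.8×10⁻⁴ × 0.76 = 0.098496 m
Δh = 0.03087 + 0.098496 = 0.129366 m ≈ 130 mm

about 130 mm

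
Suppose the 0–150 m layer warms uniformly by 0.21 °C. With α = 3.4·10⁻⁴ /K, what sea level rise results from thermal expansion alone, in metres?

Δh = 0.0107 m

Δh = αΔT·H = 3.4×10⁻⁴ × 0.21 × 150 = 0.01071 m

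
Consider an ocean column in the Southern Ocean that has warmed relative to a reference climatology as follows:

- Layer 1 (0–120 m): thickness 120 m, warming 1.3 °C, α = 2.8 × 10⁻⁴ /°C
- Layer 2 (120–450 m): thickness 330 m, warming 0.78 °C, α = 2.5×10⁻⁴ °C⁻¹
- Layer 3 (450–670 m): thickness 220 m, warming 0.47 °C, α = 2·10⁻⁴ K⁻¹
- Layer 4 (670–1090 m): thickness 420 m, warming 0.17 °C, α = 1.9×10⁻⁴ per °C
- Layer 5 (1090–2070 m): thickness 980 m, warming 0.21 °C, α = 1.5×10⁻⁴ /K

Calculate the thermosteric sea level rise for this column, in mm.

170 mm

0–120 m: 120 × 1.3 × 2.8×10⁻⁴ = 0.04368 m
120–450 m: 2.5×10⁻⁴ × 0.78 × 330 = 0.06435 m
450–670 m: 220 × 0.47 × 2×10⁻⁴ = 0.02068 m
Layer 4: 420 × 0.17 × 1.9×10⁻⁴ = 0.013566 m
1090–2070 m: 0.21 × 1.5×10⁻⁴ × 980 = 0.03087 m
Δh = 0.04368 + 0.06435 + 0.02068 + 0.013566 + 0.03087 = 0.173146 m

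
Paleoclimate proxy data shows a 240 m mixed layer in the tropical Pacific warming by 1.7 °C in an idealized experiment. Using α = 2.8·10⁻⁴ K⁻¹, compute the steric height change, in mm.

Δh = αΔT·H = 2.8×10⁻⁴ × 1.7 × 240 = 0.11424 m

about 114 mm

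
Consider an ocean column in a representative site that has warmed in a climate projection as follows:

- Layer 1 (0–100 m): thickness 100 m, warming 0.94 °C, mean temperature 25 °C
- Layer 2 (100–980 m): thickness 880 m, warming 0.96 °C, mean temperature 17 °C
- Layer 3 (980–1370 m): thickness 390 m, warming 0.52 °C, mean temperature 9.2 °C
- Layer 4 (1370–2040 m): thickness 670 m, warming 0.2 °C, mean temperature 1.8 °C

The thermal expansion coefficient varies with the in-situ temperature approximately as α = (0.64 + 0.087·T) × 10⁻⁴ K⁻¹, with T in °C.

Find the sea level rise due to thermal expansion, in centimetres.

Layer 1: α = (0.64 + 0.087×25)×10⁻⁴ = 2.815×10⁻⁴ K⁻¹
Layer 2: α = (0.64 + 0.087×17)×10⁻⁴ = 2.119×10⁻⁴ K⁻¹
Layer 3: α = (0.64 + 0.087×9.2)×10⁻⁴ = 1.4404×10⁻⁴ K⁻¹
Layer 4: α = (0.64 + 0.087×1.8)×10⁻⁴ = 0.7966×10⁻⁴ K⁻¹
0–100 m: 2.815×10⁻⁴ × 100 × 0.94 = 0.026461 m
Layer 2: 2.119×10⁻⁴ × 880 × 0.96 = 0.17901312 m
Layer 3: 1.4404×10⁻⁴ × 390 × 0.52 = 0.029211312 m
Layer 4: 0.2 × 670 × 0.7966×10⁻⁴ = 0.01067444 m
Δh = 0.026461 + 0.17901312 + 0.029211312 + 0.01067444 = 0.245359872 m

25 cm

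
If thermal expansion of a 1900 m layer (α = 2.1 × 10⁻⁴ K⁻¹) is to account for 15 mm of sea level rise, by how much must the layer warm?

about 0.0376 °C

ΔT = Δh/(αH) = 0.015 / (2.1×10⁻⁴ × 1900) ≈ 0.03759 °C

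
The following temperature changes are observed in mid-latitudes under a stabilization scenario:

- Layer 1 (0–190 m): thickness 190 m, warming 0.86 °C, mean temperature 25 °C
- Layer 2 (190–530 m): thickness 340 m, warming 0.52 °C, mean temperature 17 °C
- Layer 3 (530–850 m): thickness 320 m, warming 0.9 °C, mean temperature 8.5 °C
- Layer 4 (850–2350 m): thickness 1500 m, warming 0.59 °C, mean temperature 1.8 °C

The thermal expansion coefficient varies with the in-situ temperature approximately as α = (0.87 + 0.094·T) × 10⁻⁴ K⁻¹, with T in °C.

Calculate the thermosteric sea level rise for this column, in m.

about 0.24 m

Layer 1: α = (0.87 + 0.094×25)×10⁻⁴ = 3.22×10⁻⁴ K⁻¹
Layer 2: α = (0.87 + 0.094×17)×10⁻⁴ = 2.468×10⁻⁴ K⁻¹
Layer 3: α = (0.87 + 0.094×8.5)×10⁻⁴ = 1.669×10⁻⁴ K⁻¹
Layer 4: α = (0.87 + 0.094×1.8)×10⁻⁴ = 1.0392×10⁻⁴ K⁻¹
190 × 0.86 × 3.22×10⁻⁴ = 0.0526148 m
Layer 2: 0.52 × 340 × 2.468×10⁻⁴ = 0.04363424 m
530–850 m: 320 × 1.669×10⁻⁴ × 0.9 = 0.0480672 m
850–2350 m: 0.59 × 1500 × 1.0392×10⁻⁴ = 0.0919692 m
Δh = 0.0526148 + 0.04363424 + 0.0480672 + 0.0919692 = 0.23628544 m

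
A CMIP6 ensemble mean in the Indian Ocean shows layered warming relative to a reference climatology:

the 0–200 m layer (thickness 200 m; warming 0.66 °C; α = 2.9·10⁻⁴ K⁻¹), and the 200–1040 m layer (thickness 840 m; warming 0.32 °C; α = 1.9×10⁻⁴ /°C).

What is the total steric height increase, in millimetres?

about 89.4 mm

200 × 2.9×10⁻⁴ × 0.66 = 0.03828 m
200–1040 m: 1.9×10⁻⁴ × 840 × 0.32 = 0.051072 m
Δh = 0.03828 + 0.051072 = 0.089352 m ≈ 89.4 mm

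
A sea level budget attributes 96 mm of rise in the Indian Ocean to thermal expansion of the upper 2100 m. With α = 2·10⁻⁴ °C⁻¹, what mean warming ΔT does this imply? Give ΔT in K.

ΔT = Δh/(αH) = 0.096 / (2×10⁻⁴ × 2100) ≈ 0.2286 K

ΔT ≈ 0.23 K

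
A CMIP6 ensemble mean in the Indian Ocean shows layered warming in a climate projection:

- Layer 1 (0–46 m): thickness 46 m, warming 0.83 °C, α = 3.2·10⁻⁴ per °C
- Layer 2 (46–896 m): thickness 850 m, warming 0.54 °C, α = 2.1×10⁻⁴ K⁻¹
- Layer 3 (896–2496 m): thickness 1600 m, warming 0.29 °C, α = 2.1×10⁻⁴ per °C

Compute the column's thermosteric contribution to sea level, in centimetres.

Δh = 20.6 cm

0–46 m: 46 × 3.2×10⁻⁴ × 0.83 = 0.0122176 m
46–896 m: 0.54 × 850 × 2.1×10⁻⁴ = 0.09639 m
Layer 3: 0.29 × 1600 × 2.1×10⁻⁴ = 0.09744 m
Δh = 0.0122176 + 0.09639 + 0.09744 = 0.2060476 m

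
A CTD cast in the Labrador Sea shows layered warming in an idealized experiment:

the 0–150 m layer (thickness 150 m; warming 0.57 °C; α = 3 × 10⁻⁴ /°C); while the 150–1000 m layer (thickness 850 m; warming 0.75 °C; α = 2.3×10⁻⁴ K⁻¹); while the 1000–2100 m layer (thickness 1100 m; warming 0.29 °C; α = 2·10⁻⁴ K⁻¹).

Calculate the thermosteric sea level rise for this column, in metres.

0–150 m: 0.57 × 3×10⁻⁴ × 150 = 0.02565 m
Layer 2: 2.3×10⁻⁴ × 850 × 0.75 = 0.146625 m
1100 × 0.29 × 2×10⁻⁴ = 0.06380 m
Δh = 0.02565 + 0.146625 + 0.06380 = 0.236075 m

Δh = 0.236 m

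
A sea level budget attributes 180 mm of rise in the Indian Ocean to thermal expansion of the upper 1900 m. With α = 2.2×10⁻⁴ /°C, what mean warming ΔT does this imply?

about 0.431 °C

ΔT = Δh/(αH) = 0.18 / (2.2×10⁻⁴ × 1900) ≈ 0.4306 °C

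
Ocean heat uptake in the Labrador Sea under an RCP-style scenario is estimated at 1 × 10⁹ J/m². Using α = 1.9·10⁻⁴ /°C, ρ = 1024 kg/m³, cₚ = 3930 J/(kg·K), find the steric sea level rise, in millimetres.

Δh = αQ/(ρcₚ) = 1.9×10⁻⁴ × 1×10⁹ / (1024 × 3930) ≈ 0.047213 m

Δh ≈ 47.2 mm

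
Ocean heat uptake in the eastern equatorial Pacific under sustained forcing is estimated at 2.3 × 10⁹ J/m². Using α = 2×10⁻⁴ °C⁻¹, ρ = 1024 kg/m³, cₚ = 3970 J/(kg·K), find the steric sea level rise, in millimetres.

Δh ≈ 113 mm

Δh = αQ/(ρcₚ) = 2×10⁻⁴ × 2.3×10⁹ / (1024 × 3970) ≈ 0.11315 m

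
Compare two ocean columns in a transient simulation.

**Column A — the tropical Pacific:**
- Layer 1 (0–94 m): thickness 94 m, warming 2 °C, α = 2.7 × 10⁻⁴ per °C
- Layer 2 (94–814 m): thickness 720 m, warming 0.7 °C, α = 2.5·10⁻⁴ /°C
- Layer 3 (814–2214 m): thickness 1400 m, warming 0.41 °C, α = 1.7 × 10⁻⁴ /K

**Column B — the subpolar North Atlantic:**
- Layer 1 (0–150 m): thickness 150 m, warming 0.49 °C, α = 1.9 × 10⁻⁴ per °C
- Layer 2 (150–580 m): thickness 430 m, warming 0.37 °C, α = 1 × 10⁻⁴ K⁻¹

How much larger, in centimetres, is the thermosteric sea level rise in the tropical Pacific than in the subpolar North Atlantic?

A 2.7×10⁻⁴ × 2 × 94 = 0.05076 m
A 720 × 2.5×10⁻⁴ × 0.7 = 0.12600 m
A Layer 3: 1.7×10⁻⁴ × 0.41 × 1400 = 0.09758 m
A total: 0.27434 m
B 150 × 0.49 × 1.9×10⁻⁴ = 0.013965 m
B 0.37 × 1×10⁻⁴ × 430 = 0.01591 m
B total: 0.029875 m
Difference: 0.27434 − 0.029875 = 0.244465 m

24 cm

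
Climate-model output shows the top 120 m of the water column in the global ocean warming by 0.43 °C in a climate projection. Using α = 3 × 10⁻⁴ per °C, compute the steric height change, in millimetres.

Δh = αΔT·H = 3×10⁻⁴ × 0.43 × 120 = 0.01548 m

Δh = 15.5 mm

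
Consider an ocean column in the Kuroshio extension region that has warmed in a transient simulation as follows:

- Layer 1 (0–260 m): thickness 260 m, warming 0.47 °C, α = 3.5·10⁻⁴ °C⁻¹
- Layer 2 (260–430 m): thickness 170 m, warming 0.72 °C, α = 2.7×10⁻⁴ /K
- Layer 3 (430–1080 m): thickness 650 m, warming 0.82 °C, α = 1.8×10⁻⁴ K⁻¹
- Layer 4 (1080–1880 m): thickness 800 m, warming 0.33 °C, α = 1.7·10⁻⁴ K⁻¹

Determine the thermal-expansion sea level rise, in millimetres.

260 × 3.5×10⁻⁴ × 0.47 = 0.04277 m
Layer 2: 0.72 × 2.7×10⁻⁴ × 170 = 0.033048 m
1.8×10⁻⁴ × 0.82 × 650 = 0.09594 m
Layer 4: 1.7×10⁻⁴ × 800 × 0.33 = 0.04488 m
Δh = 0.04277 + 0.033048 + 0.09594 + 0.04488 = 0.216638 m

217 mm of thermosteric rise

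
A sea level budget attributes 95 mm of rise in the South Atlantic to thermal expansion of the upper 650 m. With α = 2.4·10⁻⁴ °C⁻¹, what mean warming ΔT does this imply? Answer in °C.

ΔT = Δh/(αH) = 0.095 / (2.4×10⁻⁴ × 650) ≈ 0.6090 °C

0.61 °C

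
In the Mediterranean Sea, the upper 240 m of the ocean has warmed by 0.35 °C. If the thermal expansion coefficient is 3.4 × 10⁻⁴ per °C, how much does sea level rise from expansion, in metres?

Δh = αΔT·H = 3.4×10⁻⁴ × 0.35 × 240 = 0.02856 m

about 0.0286 m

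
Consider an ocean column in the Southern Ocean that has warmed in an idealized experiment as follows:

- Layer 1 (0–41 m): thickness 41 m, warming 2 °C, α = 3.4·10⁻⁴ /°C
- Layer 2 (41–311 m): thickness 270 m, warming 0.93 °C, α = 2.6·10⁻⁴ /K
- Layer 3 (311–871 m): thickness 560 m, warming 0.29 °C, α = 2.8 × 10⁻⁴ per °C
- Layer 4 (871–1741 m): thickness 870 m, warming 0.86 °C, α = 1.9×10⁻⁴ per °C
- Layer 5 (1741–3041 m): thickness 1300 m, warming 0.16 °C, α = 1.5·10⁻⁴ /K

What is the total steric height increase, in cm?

Δh = 31 cm

Layer 1: 2 × 41 × 3.4×10⁻⁴ = 0.02788 m
41–311 m: 270 × 0.93 × 2.6×10⁻⁴ = 0.065286 m
311–871 m: 0.29 × 2.8×10⁻⁴ × 560 = 0.045472 m
Layer 4: 0.86 × 1.9×10⁻⁴ × 870 = 0.142158 m
Layer 5: 1.5×10⁻⁴ × 0.16 × 1300 = 0.03120 m
Δh = 0.02788 + 0.065286 + 0.045472 + 0.142158 + 0.03120 = 0.311996 m ≈ 31 cm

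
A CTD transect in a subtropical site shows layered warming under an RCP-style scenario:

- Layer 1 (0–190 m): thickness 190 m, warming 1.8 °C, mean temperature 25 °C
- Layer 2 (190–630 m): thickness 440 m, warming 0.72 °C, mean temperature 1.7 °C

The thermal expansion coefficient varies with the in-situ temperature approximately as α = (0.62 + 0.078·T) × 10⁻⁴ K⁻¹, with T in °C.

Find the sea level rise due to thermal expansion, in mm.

Layer 1: α = (0.62 + 0.078×25)×10⁻⁴ = 2.57×10⁻⁴ K⁻¹
Layer 2: α = (0.62 + 0.078×1.7)×10⁻⁴ = 0.7526×10⁻⁴ K⁻¹
Layer 1: 190 × 1.8 × 2.57×10⁻⁴ = 0.087894 m
0.7526×10⁻⁴ × 0.72 × 440 = 0.023842368 m
Δh = 0.087894 + 0.023842368 = 0.111736368 m

Δh ≈ 112 mm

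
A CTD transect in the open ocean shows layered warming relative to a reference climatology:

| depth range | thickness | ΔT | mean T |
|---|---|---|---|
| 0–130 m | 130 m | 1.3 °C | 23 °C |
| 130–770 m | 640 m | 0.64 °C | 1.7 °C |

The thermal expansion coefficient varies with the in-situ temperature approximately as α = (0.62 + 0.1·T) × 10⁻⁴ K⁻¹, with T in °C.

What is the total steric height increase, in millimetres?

Layer 1: α = (0.62 + 0.1×23)×10⁻⁴ = 2.92×10⁻⁴ K⁻¹
Layer 2: α = (0.62 + 0.1×1.7)×10⁻⁴ = 0.79×10⁻⁴ K⁻¹
Layer 1: 1.3 × 130 × 2.92×10⁻⁴ = 0.049348 m
Layer 2: 0.79×10⁻⁴ × 640 × 0.64 = 0.0323584 m
Δh = 0.049348 + 0.0323584 = 0.0817064 m ≈ 81.7 mm

about 81.7 mm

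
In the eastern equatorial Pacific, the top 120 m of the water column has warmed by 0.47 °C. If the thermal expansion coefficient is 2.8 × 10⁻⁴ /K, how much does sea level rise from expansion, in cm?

about 1.58 cm

Δh = αΔT·H = 2.8×10⁻⁴ × 0.47 × 120 = 0.015792 m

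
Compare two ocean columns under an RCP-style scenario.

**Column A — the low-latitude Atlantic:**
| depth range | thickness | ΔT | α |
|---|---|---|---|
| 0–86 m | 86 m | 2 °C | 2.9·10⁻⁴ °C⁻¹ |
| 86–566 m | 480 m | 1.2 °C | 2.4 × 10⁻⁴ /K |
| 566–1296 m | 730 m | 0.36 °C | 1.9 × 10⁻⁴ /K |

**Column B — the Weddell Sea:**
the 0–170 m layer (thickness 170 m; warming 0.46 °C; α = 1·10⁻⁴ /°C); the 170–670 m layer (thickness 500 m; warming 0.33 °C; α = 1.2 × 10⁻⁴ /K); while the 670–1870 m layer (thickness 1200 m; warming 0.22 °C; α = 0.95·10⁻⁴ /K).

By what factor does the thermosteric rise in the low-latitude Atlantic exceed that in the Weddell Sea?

A 0–86 m: 2 × 86 × 2.9×10⁻⁴ = 0.04988 m
A Layer 2: 480 × 1.2 × 2.4×10⁻⁴ = 0.13824 m
A Layer 3: 730 × 1.9×10⁻⁴ × 0.36 = 0.049932 m
A total: 0.238052 m
B 170 × 0.46 × 1×10⁻⁴ = 0.00782 m
B Layer 2: 1.2×10⁻⁴ × 0.33 × 500 = 0.01980 m
B 670–1870 m: 0.95×10⁻⁴ × 1200 × 0.22 = 0.02508 m
B total: 0.05270 m
Ratio: 0.238052 / 0.05270 ≈ 4.517

4.5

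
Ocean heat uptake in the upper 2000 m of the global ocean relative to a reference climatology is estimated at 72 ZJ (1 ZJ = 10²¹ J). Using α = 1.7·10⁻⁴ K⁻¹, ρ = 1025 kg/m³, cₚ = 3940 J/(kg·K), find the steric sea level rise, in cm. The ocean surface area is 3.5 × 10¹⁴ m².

Per unit area: Q = 72×10²¹ / (3.5×10¹⁴) ≈ 2.057×10⁸ J/m²
Δh = αQ/(ρcₚ) = 1.7×10⁻⁴ × 2.057×10⁸ / (1025 × 3940) ≈ 0.0086589 m

Δh ≈ 0.866 cm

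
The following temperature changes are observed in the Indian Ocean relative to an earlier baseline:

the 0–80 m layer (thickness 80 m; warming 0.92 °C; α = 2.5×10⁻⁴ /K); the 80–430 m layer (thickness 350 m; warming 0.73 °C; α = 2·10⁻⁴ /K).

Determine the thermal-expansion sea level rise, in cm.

Δh ≈ 6.95 cm

Layer 1: 2.5×10⁻⁴ × 0.92 × 80 = 0.01840 m
80–430 m: 2×10⁻⁴ × 350 × 0.73 = 0.05110 m
Δh = 0.01840 + 0.05110 = 0.06950 m ≈ 6.95 cm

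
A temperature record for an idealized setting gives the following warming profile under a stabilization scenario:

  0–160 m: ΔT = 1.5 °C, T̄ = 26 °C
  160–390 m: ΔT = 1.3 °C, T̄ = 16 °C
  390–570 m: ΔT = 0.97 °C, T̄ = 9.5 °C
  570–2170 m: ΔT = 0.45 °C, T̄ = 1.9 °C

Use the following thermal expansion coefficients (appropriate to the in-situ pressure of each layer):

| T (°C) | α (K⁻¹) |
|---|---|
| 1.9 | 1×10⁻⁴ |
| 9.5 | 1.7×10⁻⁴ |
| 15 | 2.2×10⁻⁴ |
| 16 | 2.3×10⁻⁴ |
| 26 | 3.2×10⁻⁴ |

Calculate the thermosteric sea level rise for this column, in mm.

Δh ≈ 250 mm

Layer 1 at 26 °C → α = 3.2×10⁻⁴ K⁻¹
Layer 2 at 16 °C → α = 2.3×10⁻⁴ K⁻¹
Layer 3 at 9.5 °C → α = 1.7×10⁻⁴ K⁻¹
Layer 4 at 1.9 °C → α = 1×10⁻⁴ K⁻¹
Layer 1: 160 × 3.2×10⁻⁴ × 1.5 = 0.07680 m
1.3 × 2.3×10⁻⁴ × 230 = 0.06877 m
Layer 3: 1.7×10⁻⁴ × 0.97 × 180 = 0.029682 m
Layer 4: 1×10⁻⁴ × 0.45 × 1600 = 0.07200 m
Δh = 0.07680 + 0.06877 + 0.029682 + 0.07200 = 0.247252 m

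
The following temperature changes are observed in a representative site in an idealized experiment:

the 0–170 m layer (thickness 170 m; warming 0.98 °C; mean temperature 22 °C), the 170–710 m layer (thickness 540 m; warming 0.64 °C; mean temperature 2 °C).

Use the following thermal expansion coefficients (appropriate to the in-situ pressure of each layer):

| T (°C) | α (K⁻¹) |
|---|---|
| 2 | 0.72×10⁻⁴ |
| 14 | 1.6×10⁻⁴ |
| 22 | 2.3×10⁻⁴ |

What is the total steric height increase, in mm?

Δh ≈ 63.2 mm

Layer 1 at 22 °C → α = 2.3×10⁻⁴ K⁻¹
Layer 2 at 2 °C → α = 0.72×10⁻⁴ K⁻¹
170 × 2.3×10⁻⁴ × 0.98 = 0.038318 m
170–710 m: 0.72×10⁻⁴ × 540 × 0.64 = 0.0248832 m
Δh = 0.038318 + 0.0248832 = 0.0632012 m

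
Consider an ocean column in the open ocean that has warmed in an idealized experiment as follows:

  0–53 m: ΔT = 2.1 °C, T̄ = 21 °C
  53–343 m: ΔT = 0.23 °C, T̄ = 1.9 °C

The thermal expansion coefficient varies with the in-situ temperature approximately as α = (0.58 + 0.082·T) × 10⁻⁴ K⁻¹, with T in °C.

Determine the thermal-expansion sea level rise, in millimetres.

30.5 mm of thermosteric rise

Layer 1: α = (0.58 + 0.082×21)×10⁻⁴ = 2.302×10⁻⁴ K⁻¹
Layer 2: α = (0.58 + 0.082×1.9)×10⁻⁴ = 0.7358×10⁻⁴ K⁻¹
2.1 × 2.302×10⁻⁴ × 53 = 0.02562126 m
0.23 × 290 × 0.7358×10⁻⁴ = 0.004907786 m
Δh = 0.02562126 + 0.004907786 = 0.030529046 m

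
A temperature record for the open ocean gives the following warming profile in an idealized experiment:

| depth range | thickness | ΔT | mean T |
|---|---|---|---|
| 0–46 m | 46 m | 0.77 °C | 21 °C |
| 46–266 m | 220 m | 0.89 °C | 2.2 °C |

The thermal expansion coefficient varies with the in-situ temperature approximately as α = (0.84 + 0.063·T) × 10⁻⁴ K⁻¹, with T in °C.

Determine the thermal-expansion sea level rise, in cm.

Δh ≈ 2.68 cm

Layer 1: α = (0.84 + 0.063×21)×10⁻⁴ = 2.163×10⁻⁴ K⁻¹
Layer 2: α = (0.84 + 0.063×2.2)×10⁻⁴ = 0.9786×10⁻⁴ K⁻¹
0–46 m: 0.77 × 2.163×10⁻⁴ × 46 = 0.007661346 m
Layer 2: 0.9786×10⁻⁴ × 0.89 × 220 = 0.019160988 m
Δh = 0.007661346 + 0.019160988 = 0.026822334 m ≈ 2.68 cm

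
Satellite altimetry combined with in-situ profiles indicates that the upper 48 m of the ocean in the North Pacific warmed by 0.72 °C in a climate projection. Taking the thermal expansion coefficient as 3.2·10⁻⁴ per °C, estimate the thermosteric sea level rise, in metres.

Δh = αΔT·H = 3.2×10⁻⁴ × 0.72 × 48 = 0.0110592 m

0.0111 m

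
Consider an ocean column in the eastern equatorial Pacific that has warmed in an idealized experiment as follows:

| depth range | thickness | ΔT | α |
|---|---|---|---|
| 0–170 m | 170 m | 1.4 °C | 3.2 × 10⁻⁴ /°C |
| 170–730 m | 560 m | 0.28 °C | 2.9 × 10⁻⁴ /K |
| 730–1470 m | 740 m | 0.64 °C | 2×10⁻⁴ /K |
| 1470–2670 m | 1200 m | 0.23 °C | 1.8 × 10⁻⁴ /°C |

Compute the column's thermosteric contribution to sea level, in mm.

Layer 1: 3.2×10⁻⁴ × 1.4 × 170 = 0.07616 m
170–730 m: 2.9×10⁻⁴ × 560 × 0.28 = 0.045472 m
2×10⁻⁴ × 740 × 0.64 = 0.09472 m
1200 × 0.23 × 1.8×10⁻⁴ = 0.04968 m
Δh = 0.07616 + 0.045472 + 0.09472 + 0.04968 = 0.266032 m ≈ 266 mm

about 266 mm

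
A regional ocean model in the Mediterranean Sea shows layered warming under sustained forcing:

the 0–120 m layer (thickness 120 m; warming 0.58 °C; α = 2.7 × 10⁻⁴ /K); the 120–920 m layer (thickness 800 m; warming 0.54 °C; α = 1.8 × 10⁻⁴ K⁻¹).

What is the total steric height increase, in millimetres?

96.6 mm of thermosteric rise

Layer 1: 0.58 × 2.7×10⁻⁴ × 120 = 0.018792 m
1.8×10⁻⁴ × 0.54 × 800 = 0.07776 m
Δh = 0.018792 + 0.07776 = 0.096552 m ≈ 96.6 mm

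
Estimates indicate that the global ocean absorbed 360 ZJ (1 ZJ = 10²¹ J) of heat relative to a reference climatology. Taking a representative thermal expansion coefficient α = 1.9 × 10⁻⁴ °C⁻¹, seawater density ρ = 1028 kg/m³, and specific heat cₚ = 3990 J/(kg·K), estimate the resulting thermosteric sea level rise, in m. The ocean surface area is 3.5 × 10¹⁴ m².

Δh = 0.048 m

Per unit area: Q = 360×10²¹ / (3.5×10¹⁴) ≈ 1.029×10⁹ J/m²
Δh = αQ/(ρcₚ) = 1.9×10⁻⁴ × 1.029×10⁹ / (1028 × 3990) ≈ 0.047665 m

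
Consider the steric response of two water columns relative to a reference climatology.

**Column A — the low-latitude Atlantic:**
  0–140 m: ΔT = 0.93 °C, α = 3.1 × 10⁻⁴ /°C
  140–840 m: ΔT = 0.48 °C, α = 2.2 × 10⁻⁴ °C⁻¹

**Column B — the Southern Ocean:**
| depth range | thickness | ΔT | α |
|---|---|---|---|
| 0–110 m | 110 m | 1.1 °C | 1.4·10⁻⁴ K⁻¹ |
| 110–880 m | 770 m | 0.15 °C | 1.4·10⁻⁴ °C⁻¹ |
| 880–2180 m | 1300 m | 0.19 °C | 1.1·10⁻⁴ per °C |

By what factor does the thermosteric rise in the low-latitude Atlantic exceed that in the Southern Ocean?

A 0–140 m: 0.93 × 140 × 3.1×10⁻⁴ = 0.040362 m
A Layer 2: 700 × 0.48 × 2.2×10⁻⁴ = 0.07392 m
A total: 0.114282 m
B 0–110 m: 1.1 × 110 × 1.4×10⁻⁴ = 0.01694 m
B 110–880 m: 1.4×10⁻⁴ × 0.15 × 770 = 0.01617 m
B Layer 3: 1300 × 0.19 × 1.1×10⁻⁴ = 0.02717 m
B total: 0.06028 m
Ratio: 0.114282 / 0.06028 ≈ 1.896

a factor of 1.90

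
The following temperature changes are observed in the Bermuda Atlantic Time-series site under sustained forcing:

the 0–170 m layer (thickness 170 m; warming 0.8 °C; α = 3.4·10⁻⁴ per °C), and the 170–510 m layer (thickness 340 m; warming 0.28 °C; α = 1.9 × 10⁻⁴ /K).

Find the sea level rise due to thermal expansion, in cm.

about 6.43 cm

0–170 m: 3.4×10⁻⁴ × 170 × 0.8 = 0.04624 m
0.28 × 340 × 1.9×10⁻⁴ = 0.018088 m
Δh = 0.04624 + 0.018088 = 0.064328 m ≈ 6.43 cm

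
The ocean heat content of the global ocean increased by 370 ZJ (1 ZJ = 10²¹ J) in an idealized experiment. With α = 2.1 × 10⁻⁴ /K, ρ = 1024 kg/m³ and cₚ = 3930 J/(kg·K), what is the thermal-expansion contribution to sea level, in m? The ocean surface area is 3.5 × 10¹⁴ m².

about 0.0552 m

Per unit area: Q = 370×10²¹ / (3.5×10¹⁴) ≈ 1.057×10⁹ J/m²
Δh = αQ/(ρcₚ) = 2.1×10⁻⁴ × 1.057×10⁹ / (1024 × 3930) ≈ 0.055157 m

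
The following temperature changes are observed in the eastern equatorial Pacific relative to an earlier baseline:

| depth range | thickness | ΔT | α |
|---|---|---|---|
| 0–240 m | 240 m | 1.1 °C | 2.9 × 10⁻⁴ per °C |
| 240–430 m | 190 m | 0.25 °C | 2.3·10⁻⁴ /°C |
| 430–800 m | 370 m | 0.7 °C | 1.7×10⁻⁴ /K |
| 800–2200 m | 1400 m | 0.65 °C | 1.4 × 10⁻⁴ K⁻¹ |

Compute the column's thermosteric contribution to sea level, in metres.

0–240 m: 240 × 2.9×10⁻⁴ × 1.1 = 0.07656 m
240–430 m: 190 × 0.25 × 2.3×10⁻⁴ = 0.010925 m
430–800 m: 1.7×10⁻⁴ × 370 × 0.7 = 0.04403 m
800–2200 m: 0.65 × 1400 × 1.4×10⁻⁴ = 0.12740 m
Δh = 0.07656 + 0.010925 + 0.04403 + 0.12740 = 0.258915 m

0.26 m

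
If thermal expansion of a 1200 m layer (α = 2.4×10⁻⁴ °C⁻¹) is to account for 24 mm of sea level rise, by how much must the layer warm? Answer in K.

about 0.0833 K

ΔT = Δh/(αH) = 0.024 / (2.4×10⁻⁴ × 1200) ≈ 0.08333 K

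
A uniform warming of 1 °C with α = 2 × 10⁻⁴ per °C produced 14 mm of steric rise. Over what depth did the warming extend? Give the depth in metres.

70.0 m

H = Δh/(αΔT) = 0.014 / (2×10⁻⁴ × 1) = 70.00 m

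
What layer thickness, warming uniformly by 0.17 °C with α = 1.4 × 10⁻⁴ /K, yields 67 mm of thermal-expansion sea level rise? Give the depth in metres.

about 2800 m

H = Δh/(αΔT) = 0.067 / (1.4×10⁻⁴ × 0.17) ≈ 2815 m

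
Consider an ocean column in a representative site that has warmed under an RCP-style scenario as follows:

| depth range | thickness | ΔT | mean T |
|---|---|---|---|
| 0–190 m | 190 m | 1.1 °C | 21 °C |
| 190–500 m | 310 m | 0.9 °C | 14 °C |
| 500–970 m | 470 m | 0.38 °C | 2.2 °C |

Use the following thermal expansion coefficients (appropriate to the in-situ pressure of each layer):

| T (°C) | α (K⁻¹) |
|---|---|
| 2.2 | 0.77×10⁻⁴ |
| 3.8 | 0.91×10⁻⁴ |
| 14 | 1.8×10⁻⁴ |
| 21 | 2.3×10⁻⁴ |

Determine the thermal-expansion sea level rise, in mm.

110 mm of thermosteric rise

Layer 1 at 21 °C → α = 2.3×10⁻⁴ K⁻¹
Layer 2 at 14 °C → α = 1.8×10⁻⁴ K⁻¹
Layer 3 at 2.2 °C → α = 0.77×10⁻⁴ K⁻¹
2.3×10⁻⁴ × 190 × 1.1 = 0.04807 m
310 × 0.9 × 1.8×10⁻⁴ = 0.05022 m
470 × 0.38 × 0.77×10⁻⁴ = 0.0137522 m
Δh = 0.04807 + 0.05022 + 0.0137522 = 0.1120422 m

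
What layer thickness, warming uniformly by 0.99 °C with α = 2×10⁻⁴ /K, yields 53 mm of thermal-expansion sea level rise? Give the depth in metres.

H = Δh/(αΔT) = 0.053 / (2×10⁻⁴ × 0.99) ≈ 267.7 m

about 268 m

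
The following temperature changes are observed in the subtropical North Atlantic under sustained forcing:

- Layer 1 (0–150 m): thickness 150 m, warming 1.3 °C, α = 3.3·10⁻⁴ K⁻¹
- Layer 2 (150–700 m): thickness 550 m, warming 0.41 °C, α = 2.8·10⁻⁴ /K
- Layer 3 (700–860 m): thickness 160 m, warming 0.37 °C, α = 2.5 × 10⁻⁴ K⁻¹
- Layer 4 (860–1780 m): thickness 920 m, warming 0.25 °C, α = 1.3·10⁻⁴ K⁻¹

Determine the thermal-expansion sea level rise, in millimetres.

about 172 mm

0–150 m: 1.3 × 3.3×10⁻⁴ × 150 = 0.06435 m
150–700 m: 2.8×10⁻⁴ × 550 × 0.41 = 0.06314 m
Layer 3: 0.37 × 160 × 2.5×10⁻⁴ = 0.01480 m
Layer 4: 0.25 × 1.3×10⁻⁴ × 920 = 0.02990 m
Δh = 0.06435 + 0.06314 + 0.01480 + 0.02990 = 0.17219 m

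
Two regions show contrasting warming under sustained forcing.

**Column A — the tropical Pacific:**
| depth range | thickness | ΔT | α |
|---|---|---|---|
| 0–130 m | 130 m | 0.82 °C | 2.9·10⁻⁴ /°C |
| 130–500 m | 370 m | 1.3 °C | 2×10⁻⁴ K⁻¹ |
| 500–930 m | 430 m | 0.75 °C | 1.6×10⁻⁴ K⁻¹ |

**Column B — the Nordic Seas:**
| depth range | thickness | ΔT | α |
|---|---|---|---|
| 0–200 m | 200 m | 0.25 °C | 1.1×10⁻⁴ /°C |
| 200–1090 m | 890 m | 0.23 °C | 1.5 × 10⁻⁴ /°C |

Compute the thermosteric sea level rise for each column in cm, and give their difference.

Δh_A ≈ 17.9 cm, Δh_B ≈ 3.62 cm; difference ≈ 14.3 cm

A 0–130 m: 2.9×10⁻⁴ × 0.82 × 130 = 0.030914 m
A 2×10⁻⁴ × 1.3 × 370 = 0.09620 m
A 500–930 m: 0.75 × 430 × 1.6×10⁻⁴ = 0.05160 m
A total: 0.178714 m
B Layer 1: 200 × 0.25 × 1.1×10⁻⁴ = 0.00550 m
B 1.5×10⁻⁴ × 0.23 × 890 = 0.030705 m
B total: 0.036205 m
Difference: 0.178714 − 0.036205 = 0.142509 m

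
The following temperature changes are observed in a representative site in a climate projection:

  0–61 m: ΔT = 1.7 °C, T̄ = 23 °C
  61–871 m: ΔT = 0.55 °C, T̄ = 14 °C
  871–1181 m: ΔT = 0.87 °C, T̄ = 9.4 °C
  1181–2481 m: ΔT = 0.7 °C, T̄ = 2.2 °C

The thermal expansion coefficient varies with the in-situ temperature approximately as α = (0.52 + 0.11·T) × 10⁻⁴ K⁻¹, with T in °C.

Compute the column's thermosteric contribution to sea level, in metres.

0.23 m of thermosteric rise

Layer 1: α = (0.52 + 0.11×23)×10⁻⁴ = 3.05×10⁻⁴ K⁻¹
Layer 2: α = (0.52 + 0.11×14)×10⁻⁴ = 2.06×10⁻⁴ K⁻¹
Layer 3: α = (0.52 + 0.11×9.4)×10⁻⁴ = 1.554×10⁻⁴ K⁻¹
Layer 4: α = (0.52 + 0.11×2.2)×10⁻⁴ = 0.762×10⁻⁴ K⁻¹
Layer 1: 3.05×10⁻⁴ × 1.7 × 61 = 0.0316285 m
2.06×10⁻⁴ × 810 × 0.55 = 0.091773 m
Layer 3: 310 × 1.554×10⁻⁴ × 0.87 = 0.04191138 m
1181–2481 m: 0.762×10⁻⁴ × 1300 × 0.7 = 0.069342 m
Δh = 0.0316285 + 0.091773 + 0.04191138 + 0.069342 = 0.23465488 m ≈ 0.23 m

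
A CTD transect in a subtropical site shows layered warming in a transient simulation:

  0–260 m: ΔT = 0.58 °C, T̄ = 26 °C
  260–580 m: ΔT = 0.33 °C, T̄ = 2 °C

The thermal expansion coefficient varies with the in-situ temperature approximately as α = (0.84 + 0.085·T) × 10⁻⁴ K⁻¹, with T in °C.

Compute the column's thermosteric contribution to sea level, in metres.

Δh = 0.057 m

Layer 1: α = (0.84 + 0.085×26)×10⁻⁴ = 3.05×10⁻⁴ K⁻¹
Layer 2: α = (0.84 + 0.085×2)×10⁻⁴ = 1.01×10⁻⁴ K⁻¹
0.58 × 260 × 3.05×10⁻⁴ = 0.045994 m
0.33 × 1.01×10⁻⁴ × 320 = 0.0106656 m
Δh = 0.045994 + 0.0106656 = 0.0566596 m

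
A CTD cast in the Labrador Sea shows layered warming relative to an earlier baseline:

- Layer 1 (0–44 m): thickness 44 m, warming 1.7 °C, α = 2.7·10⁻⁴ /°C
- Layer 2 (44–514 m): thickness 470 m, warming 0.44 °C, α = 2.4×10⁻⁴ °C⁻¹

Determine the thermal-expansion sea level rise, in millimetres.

0–44 m: 2.7×10⁻⁴ × 44 × 1.7 = 0.020196 m
44–514 m: 0.44 × 2.4×10⁻⁴ × 470 = 0.049632 m
Δh = 0.020196 + 0.049632 = 0.069828 m

70 mm of thermosteric rise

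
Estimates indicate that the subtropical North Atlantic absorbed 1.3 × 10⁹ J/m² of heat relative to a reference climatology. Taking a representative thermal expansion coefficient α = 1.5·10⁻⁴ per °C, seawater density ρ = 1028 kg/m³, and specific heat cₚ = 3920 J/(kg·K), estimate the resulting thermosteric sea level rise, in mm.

Δh = αQ/(ρcₚ) = 1.5×10⁻⁴ × 1.3×10⁹ / (1028 × 3920) ≈ 0.04839 m

Δh = 48.4 mm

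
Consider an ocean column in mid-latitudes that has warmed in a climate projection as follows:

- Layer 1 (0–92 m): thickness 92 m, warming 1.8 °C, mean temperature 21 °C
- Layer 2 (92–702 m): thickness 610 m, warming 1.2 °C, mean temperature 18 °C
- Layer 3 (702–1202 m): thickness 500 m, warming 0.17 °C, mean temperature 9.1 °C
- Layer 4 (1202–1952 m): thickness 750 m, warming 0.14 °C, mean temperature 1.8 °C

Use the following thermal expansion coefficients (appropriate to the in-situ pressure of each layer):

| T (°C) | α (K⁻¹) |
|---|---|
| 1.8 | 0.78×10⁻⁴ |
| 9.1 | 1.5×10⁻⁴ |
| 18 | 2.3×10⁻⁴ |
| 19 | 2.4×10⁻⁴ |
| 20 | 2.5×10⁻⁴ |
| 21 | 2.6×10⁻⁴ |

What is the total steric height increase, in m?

0.232 m of thermosteric rise

Layer 1 at 21 °C → α = 2.6×10⁻⁴ K⁻¹
Layer 2 at 18 °C → α = 2.3×10⁻⁴ K⁻¹
Layer 3 at 9.1 °C → α = 1.5×10⁻⁴ K⁻¹
Layer 4 at 1.8 °C → α = 0.78×10⁻⁴ K⁻¹
Layer 1: 92 × 1.8 × 2.6×10⁻⁴ = 0.043056 m
2.3×10⁻⁴ × 610 × 1.2 = 0.16836 m
0.17 × 1.5×10⁻⁴ × 500 = 0.01275 m
1202–1952 m: 0.14 × 0.78×10⁻⁴ × 750 = 0.00819 m
Δh = 0.043056 + 0.16836 + 0.01275 + 0.00819 = 0.232356 m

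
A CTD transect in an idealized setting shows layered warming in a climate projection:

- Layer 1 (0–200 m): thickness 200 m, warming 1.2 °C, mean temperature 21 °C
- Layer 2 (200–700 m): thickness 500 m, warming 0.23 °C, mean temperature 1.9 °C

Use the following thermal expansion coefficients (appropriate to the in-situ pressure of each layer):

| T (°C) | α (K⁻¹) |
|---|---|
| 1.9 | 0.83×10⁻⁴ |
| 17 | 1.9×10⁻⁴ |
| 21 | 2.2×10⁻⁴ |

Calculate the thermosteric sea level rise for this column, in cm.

6.23 cm

Layer 1 at 21 °C → α = 2.2×10⁻⁴ K⁻¹
Layer 2 at 1.9 °C → α = 0.83×10⁻⁴ K⁻¹
Layer 1: 2.2×10⁻⁴ × 1.2 × 200 = 0.05280 m
500 × 0.83×10⁻⁴ × 0.23 = 0.009545 m
Δh = 0.05280 + 0.009545 = 0.062345 m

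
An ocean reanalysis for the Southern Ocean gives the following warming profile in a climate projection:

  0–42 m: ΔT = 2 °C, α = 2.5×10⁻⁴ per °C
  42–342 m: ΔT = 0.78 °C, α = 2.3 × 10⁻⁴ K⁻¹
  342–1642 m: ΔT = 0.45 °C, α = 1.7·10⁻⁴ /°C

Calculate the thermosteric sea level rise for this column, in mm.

2 × 2.5×10⁻⁴ × 42 = 0.02100 m
300 × 0.78 × 2.3×10⁻⁴ = 0.05382 m
Layer 3: 0.45 × 1.7×10⁻⁴ × 1300 = 0.09945 m
Δh = 0.02100 + 0.05382 + 0.09945 = 0.17427 m

Δh = 174 mm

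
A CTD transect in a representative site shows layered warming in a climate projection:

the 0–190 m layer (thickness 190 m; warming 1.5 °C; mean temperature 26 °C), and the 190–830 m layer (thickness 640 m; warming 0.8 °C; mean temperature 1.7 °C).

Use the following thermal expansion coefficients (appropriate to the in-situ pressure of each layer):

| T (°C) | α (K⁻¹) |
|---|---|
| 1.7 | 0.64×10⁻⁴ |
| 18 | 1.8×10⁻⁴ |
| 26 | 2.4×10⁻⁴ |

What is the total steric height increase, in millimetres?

100 mm

Layer 1 at 26 °C → α = 2.4×10⁻⁴ K⁻¹
Layer 2 at 1.7 °C → α = 0.64×10⁻⁴ K⁻¹
2.4×10⁻⁴ × 1.5 × 190 = 0.06840 m
190–830 m: 0.8 × 0.64×10⁻⁴ × 640 = 0.032768 m
Δh = 0.06840 + 0.032768 = 0.101168 m ≈ 100 mm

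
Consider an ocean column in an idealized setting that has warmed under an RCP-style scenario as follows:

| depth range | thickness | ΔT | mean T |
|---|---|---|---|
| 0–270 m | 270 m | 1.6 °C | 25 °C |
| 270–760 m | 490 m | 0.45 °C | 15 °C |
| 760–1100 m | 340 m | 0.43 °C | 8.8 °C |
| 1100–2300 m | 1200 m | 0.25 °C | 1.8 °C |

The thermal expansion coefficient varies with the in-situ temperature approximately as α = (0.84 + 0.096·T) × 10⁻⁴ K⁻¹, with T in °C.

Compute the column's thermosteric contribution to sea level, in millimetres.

Layer 1: α = (0.84 + 0.096×25)×10⁻⁴ = 3.24×10⁻⁴ K⁻¹
Layer 2: α = (0.84 + 0.096×15)×10⁻⁴ = 2.28×10⁻⁴ K⁻¹
Layer 3: α = (0.84 + 0.096×8.8)×10⁻⁴ = 1.6848×10⁻⁴ K⁻¹
Layer 4: α = (0.84 + 0.096×1.8)×10⁻⁴ = 1.0128×10⁻⁴ K⁻¹
270 × 1.6 × 3.24×10⁻⁴ = 0.139968 m
Layer 2: 2.28×10⁻⁴ × 0.45 × 490 = 0.050274 m
340 × 0.43 × 1.6848×10⁻⁴ = 0.024631776 m
1100–2300 m: 0.25 × 1.0128×10⁻⁴ × 1200 = 0.030384 m
Δh = 0.139968 + 0.050274 + 0.024631776 + 0.030384 = 0.245257776 m

Δh = 250 mm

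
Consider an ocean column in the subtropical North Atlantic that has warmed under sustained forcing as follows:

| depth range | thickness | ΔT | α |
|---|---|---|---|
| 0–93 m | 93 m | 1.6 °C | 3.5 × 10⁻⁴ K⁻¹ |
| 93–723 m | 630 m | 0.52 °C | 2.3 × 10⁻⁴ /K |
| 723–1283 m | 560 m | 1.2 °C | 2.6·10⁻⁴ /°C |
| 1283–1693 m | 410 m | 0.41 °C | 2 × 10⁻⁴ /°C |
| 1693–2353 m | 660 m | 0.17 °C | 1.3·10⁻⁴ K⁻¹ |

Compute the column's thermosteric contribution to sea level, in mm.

1.6 × 3.5×10⁻⁴ × 93 = 0.05208 m
2.3×10⁻⁴ × 0.52 × 630 = 0.075348 m
723–1283 m: 560 × 2.6×10⁻⁴ × 1.2 = 0.17472 m
410 × 0.41 × 2×10⁻⁴ = 0.03362 m
0.17 × 660 × 1.3×10⁻⁴ = 0.014586 m
Δh = 0.05208 + 0.075348 + 0.17472 + 0.03362 + 0.014586 = 0.350354 m ≈ 350 mm

350 mm of thermosteric rise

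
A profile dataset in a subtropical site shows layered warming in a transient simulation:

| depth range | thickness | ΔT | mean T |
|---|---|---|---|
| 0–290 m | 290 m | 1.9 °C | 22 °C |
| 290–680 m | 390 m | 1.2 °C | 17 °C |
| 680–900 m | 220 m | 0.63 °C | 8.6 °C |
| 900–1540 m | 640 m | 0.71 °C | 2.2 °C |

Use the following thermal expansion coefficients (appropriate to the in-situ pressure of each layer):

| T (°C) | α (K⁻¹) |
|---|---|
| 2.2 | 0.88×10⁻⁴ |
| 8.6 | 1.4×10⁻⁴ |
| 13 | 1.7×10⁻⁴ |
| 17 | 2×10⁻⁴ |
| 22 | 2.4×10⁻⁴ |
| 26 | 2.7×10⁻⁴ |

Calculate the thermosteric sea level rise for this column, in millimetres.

Layer 1 at 22 °C → α = 2.4×10⁻⁴ K⁻¹
Layer 2 at 17 °C → α = 2×10⁻⁴ K⁻¹
Layer 3 at 8.6 °C → α = 1.4×10⁻⁴ K⁻¹
Layer 4 at 2.2 °C → α = 0.88×10⁻⁴ K⁻¹
Layer 1: 1.9 × 290 × 2.4×10⁻⁴ = 0.13224 m
Layer 2: 1.2 × 390 × 2×10⁻⁴ = 0.09360 m
Layer 3: 0.63 × 220 × 1.4×10⁻⁴ = 0.019404 m
640 × 0.88×10⁻⁴ × 0.71 = 0.0399872 m
Δh = 0.13224 + 0.09360 + 0.019404 + 0.0399872 = 0.2852312 m

Δh = 285 mm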